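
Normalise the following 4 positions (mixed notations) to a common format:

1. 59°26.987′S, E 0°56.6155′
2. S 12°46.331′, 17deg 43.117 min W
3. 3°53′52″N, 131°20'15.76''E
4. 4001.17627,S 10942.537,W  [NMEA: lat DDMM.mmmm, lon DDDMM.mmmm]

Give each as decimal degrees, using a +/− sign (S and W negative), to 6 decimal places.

Point 1:
  Lat: 26.987′ = 0.449783°; total 59.4497833
  S → negative
  Lon: 56.6155′ = 0.943592°; total 0.9435917
  E ⇒ keep positive
Point 2:
  Latitude: 12 + 46.331/60 = 12.7721833
  hemisphere S, so the sign is −
  λ: 17 + 43.117/60 = 17.7186167
  W → negative
Point 3:
  φ: 53′ + 52″ = 53.86667′; 3 + 53.86667/60 = 3.8977778
  N → positive
  λ: 131 + 20/60 + 15.76/3600 = 131.3377111
  E ⇒ keep positive
Point 4:
  Latitude: degrees = first 2 digits = 40, minutes = 1.17627; 40 + 1.17627/60 = 40.0196045
  S ⇒ negate
  λ: split at 3 digits → 109° and 42.537′; 109 + 42.537/60 = 109.7089500
  W ⇒ negate

1. -59.449783, 0.943592
2. -12.772183, -17.718617
3. 3.897778, 131.337711
4. -40.019605, -109.708950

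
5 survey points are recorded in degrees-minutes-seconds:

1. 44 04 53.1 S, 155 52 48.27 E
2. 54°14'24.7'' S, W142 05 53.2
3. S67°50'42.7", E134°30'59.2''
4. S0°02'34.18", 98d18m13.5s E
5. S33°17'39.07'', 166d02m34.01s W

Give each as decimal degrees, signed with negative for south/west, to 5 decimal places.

Point 1:
  Lat: 44 + 4/60 + 53.1/3600 = 44.081417
  S ⇒ negate
  Longitude: 52′ + 48.27″ = 52.80450′; 155 + 52.80450/60 = 155.880075
  E ⇒ keep positive
Point 2:
  Lat: 54 + 14/60 + 24.7/3600 = 54.240194
  S → negative
  Longitude: 5′ + 53.2″ = 5.88667′; 142 + 5.88667/60 = 142.098111
  W ⇒ negate
Point 3:
  Lat: 67° + 50/60 + 42.7/3600 = 67 + 0.833333 + 0.011861 = 67.845194
  S ⇒ negate
  λ: 134° + 30/60 + 59.2/3600 = 134 + 0.500000 + 0.016444 = 134.516444
  E → positive
Point 4:
  Latitude: 0 + 2/60 + 34.18/3600 = 0.042828
  S → negative
  λ: 98 + 18/60 + 13.5/3600 = 98.303750
  E ⇒ keep positive
Point 5:
  Latitude: 17′ + 39.07″ = 17.65117′; 33 + 17.65117/60 = 33.294186
  hemisphere S, so the sign is −
  λ: 166 + 2/60 + 34.01/3600 = 166.042781
  hemisphere W, so the sign is −

1. -44.08142, 155.88008
2. -54.24019, -142.09811
3. -67.84519, 134.51644
4. -0.04283, 98.30375
5. -33.29419, -166.04278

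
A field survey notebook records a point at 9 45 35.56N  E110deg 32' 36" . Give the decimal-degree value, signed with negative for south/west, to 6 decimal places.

Lat: 9 + 45/60 + 35.56/3600 = 9.7598778
N ⇒ keep positive
λ: 110 + 32/60 + 36/3600 = 110.5433333
E → positive

9.759878, 110.543333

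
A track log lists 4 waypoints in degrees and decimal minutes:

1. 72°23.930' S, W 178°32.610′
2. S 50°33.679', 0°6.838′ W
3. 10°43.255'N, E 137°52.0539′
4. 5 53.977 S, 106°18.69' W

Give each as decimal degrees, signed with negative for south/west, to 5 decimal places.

1. -72.39883, -178.54350
2. -50.56132, -0.11397
3. 10.72092, 137.86757
4. -5.89962, -106.31150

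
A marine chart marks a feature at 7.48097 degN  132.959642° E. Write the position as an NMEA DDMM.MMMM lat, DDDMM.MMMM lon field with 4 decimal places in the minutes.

Lat: minutes = (7.480970 − 7) × 60 = 28.858200
Longitude: 132° + 0.959642 × 60 = 132° 57.578520′

0728.8582,N / 13257.5785,E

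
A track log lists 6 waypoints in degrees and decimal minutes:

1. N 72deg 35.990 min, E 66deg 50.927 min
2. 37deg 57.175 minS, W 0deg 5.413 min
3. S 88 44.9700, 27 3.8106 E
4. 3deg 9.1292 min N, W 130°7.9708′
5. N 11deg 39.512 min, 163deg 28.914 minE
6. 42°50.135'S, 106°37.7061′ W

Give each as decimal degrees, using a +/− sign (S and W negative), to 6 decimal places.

Point 1:
  Lat: 35.99′ = 0.599833°; total 72.5998333
  N ⇒ keep positive
  Lon: 66 + 50.927/60 = 66.8487833
  E ⇒ keep positive
Point 2:
  Lat: 57.175′ = 0.952917°; total 37.9529167
  S ⇒ negate
  Lon: 0 + 5.413/60 = 0.0902167
  W ⇒ negate
Point 3:
  Lat: 88 + 44.97/60 = 88.7495000
  S ⇒ negate
  Lon: 27 + 3.8106/60 = 27.0635100
  E ⇒ keep positive
Point 4:
  Latitude: 3 + 9.1292/60 = 3.1521533
  N ⇒ keep positive
  Lon: 130 + 7.9708/60 = 130.1328467
  hemisphere W, so the sign is −
Point 5:
  Latitude: 39.512′ = 0.658533°; total 11.6585333
  N ⇒ keep positive
  Longitude: 28.914′ = 0.481900°; total 163.4819000
  E ⇒ keep positive
Point 6:
  Lat: 50.135′ = 0.835583°; total 42.8355833
  S ⇒ negate
  λ: 37.7061′ = 0.628435°; total 106.6284350
  W → negative

1. 72.599833, 66.848783
2. -37.952917, -0.090217
3. -88.749500, 27.063510
4. 3.152153, -130.132847
5. 11.658533, 163.481900
6. -42.835583, -106.628435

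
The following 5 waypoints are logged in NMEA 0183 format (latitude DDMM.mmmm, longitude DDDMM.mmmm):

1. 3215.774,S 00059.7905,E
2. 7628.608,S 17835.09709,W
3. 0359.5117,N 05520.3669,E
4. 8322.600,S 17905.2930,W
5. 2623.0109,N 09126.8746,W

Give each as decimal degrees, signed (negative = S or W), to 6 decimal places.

1. -32.262900, 0.996508
2. -76.476800, -178.584952
3. 3.991862, 55.339448
4. -83.376667, -179.088217
5. 26.383515, -91.447910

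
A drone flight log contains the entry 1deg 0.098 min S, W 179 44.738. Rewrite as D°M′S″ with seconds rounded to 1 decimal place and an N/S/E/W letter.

φ: 0.09800′ → 0′ and 0.09800 × 60 = 5.880″
Longitude: 44.73800′ → 44′ and 0.73800 × 60 = 44.280″

1°00′5.9″ S, 179°44′44.3″ W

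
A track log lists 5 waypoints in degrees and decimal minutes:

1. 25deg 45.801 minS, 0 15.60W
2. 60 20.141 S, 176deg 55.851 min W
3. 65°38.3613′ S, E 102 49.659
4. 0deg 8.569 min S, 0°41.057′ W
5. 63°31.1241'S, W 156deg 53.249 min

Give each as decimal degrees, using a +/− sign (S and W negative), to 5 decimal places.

1. -25.76335, -0.26000
2. -60.33568, -176.93085
3. -65.63936, 102.82765
4. -0.14282, -0.68428
5. -63.51874, -156.88748

Point 1:
  Lat: 45.801′ = 0.763350°; total 25.763350
  S ⇒ negate
  Lon: 15.6′ = 0.260000°; total 0.260000
  hemisphere W, so the sign is −
Point 2:
  Lat: 60 + 20.141/60 = 60.335683
  S → negative
  Longitude: 55.851′ = 0.930850°; total 176.930850
  W → negative
Point 3:
  Lat: 65 + 38.3613/60 = 65.639355
  hemisphere S, so the sign is −
  Longitude: 49.659′ = 0.827650°; total 102.827650
  E → positive
Point 4:
  Lat: 8.569′ = 0.142817°; total 0.142817
  S → negative
  Longitude: 0 + 41.057/60 = 0.684283
  hemisphere W, so the sign is −
Point 5:
  Lat: 63 + 31.1241/60 = 63.518735
  hemisphere S, so the sign is −
  Longitude: 53.249′ = 0.887483°; total 156.887483
  hemisphere W, so the sign is −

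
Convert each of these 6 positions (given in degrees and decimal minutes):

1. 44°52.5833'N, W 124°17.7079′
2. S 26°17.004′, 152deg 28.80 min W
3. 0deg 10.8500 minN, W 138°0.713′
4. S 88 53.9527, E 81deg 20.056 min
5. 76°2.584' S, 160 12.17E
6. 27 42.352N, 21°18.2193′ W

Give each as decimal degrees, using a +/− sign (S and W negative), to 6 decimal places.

1. 44.876388, -124.295132
2. -26.283400, -152.480000
3. 0.180833, -138.011883
4. -88.899212, 81.334267
5. -76.043067, 160.202833
6. 27.705867, -21.303655

Point 1:
  φ: 52.5833′ = 0.876388°; total 44.8763883
  N ⇒ keep positive
  Longitude: 17.7079′ = 0.295132°; total 124.2951317
  W ⇒ negate
Point 2:
  Latitude: 26 + 17.004/60 = 26.2834000
  S ⇒ negate
  Longitude: 28.8′ = 0.480000°; total 152.4800000
  W ⇒ negate
Point 3:
  φ: 10.85′ = 0.180833°; total 0.1808333
  N ⇒ keep positive
  λ: 138 + 0.713/60 = 138.0118833
  W → negative
Point 4:
  Latitude: 53.9527′ = 0.899212°; total 88.8992117
  hemisphere S, so the sign is −
  Longitude: 20.056′ = 0.334267°; total 81.3342667
  E → positive
Point 5:
  φ: 76 + 2.584/60 = 76.0430667
  S ⇒ negate
  λ: 160 + 12.17/60 = 160.2028333
  E → positive
Point 6:
  Latitude: 27 + 42.352/60 = 27.7058667
  N → positive
  Lon: 21 + 18.2193/60 = 21.3036550
  hemisphere W, so the sign is −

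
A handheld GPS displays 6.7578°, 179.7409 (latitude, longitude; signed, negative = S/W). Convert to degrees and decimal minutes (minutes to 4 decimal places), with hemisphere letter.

6° 45.4680′ N, 179° 44.4540′ E

Lat: minutes = (6.757800 − 6) × 60 = 45.468000
λ: 179° + 0.740900 × 60 = 179° 44.454000′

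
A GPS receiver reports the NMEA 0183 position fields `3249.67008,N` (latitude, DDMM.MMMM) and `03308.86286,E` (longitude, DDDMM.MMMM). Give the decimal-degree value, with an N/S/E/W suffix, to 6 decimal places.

φ: degrees = first 2 digits = 32, minutes = 49.67008; 32 + 49.67008/60 = 32.8278347
Lon: degrees = first 3 digits = 33, minutes = 8.86286; 33 + 8.86286/60 = 33.1477143

32.827835° N, 33.147714° E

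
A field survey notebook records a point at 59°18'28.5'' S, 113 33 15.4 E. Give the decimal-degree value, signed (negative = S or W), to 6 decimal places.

-59.307917, 113.554278

φ: 59° + 18/60 + 28.5/3600 = 59 + 0.300000 + 0.007917 = 59.3079167
S → negative
Longitude: 113 + 33/60 + 15.4/3600 = 113.5542778
E → positive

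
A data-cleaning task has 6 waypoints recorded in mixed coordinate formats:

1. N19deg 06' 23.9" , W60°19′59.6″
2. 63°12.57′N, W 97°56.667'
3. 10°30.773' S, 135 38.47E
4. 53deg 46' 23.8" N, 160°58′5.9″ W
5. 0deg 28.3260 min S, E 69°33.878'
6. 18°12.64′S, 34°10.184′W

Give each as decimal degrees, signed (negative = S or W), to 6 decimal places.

1. 19.106639, -60.333222
2. 63.209500, -97.944450
3. -10.512883, 135.641167
4. 53.773278, -160.968306
5. -0.472100, 69.564633
6. -18.210667, -34.169733

Point 1:
  Latitude: 19° + 6/60 + 23.9/3600 = 19 + 0.100000 + 0.006639 = 19.1066389
  N ⇒ keep positive
  Longitude: 60 + 19/60 + 59.6/3600 = 60.3332222
  W ⇒ negate
Point 2:
  Latitude: 63 + 12.57/60 = 63.2095000
  N ⇒ keep positive
  λ: 56.667′ = 0.944450°; total 97.9444500
  W ⇒ negate
Point 3:
  Latitude: 30.773′ = 0.512883°; total 10.5128833
  S ⇒ negate
  Lon: 38.47′ = 0.641167°; total 135.6411667
  E → positive
Point 4:
  Lat: 46′ + 23.8″ = 46.39667′; 53 + 46.39667/60 = 53.7732778
  N → positive
  Lon: 58′ + 5.9″ = 58.09833′; 160 + 58.09833/60 = 160.9683056
  hemisphere W, so the sign is −
Point 5:
  Lat: 0 + 28.326/60 = 0.4721000
  S ⇒ negate
  λ: 69 + 33.878/60 = 69.5646333
  E → positive
Point 6:
  φ: 18 + 12.64/60 = 18.2106667
  S ⇒ negate
  λ: 34 + 10.184/60 = 34.1697333
  W → negative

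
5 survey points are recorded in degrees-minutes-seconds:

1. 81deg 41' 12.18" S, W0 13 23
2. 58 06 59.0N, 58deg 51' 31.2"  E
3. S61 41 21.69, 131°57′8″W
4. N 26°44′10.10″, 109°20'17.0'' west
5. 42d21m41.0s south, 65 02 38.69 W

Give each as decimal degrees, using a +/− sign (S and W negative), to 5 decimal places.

Point 1:
  φ: 41′ + 12.18″ = 41.20300′; 81 + 41.20300/60 = 81.686717
  S → negative
  Longitude: 0 + 13/60 + 23/3600 = 0.223056
  W ⇒ negate
Point 2:
  φ: 58° + 6/60 + 59/3600 = 58 + 0.100000 + 0.016389 = 58.116389
  N ⇒ keep positive
  Lon: 58 + 51/60 + 31.2/3600 = 58.858667
  E ⇒ keep positive
Point 3:
  Lat: 41′ + 21.69″ = 41.36150′; 61 + 41.36150/60 = 61.689358
  hemisphere S, so the sign is −
  λ: 131 + 57/60 + 8/3600 = 131.952222
  W → negative
Point 4:
  φ: 26° + 44/60 + 10.1/3600 = 26 + 0.733333 + 0.002806 = 26.736139
  N ⇒ keep positive
  λ: 109° + 20/60 + 17/3600 = 109 + 0.333333 + 0.004722 = 109.338056
  W ⇒ negate
Point 5:
  Latitude: 42° + 21/60 + 41/3600 = 42 + 0.350000 + 0.011389 = 42.361389
  hemisphere S, so the sign is −
  Longitude: 65° + 2/60 + 38.69/3600 = 65 + 0.033333 + 0.010747 = 65.044081
  W ⇒ negate

1. -81.68672, -0.22306
2. 58.11639, 58.85867
3. -61.68936, -131.95222
4. 26.73614, -109.33806
5. -42.36139, -65.04408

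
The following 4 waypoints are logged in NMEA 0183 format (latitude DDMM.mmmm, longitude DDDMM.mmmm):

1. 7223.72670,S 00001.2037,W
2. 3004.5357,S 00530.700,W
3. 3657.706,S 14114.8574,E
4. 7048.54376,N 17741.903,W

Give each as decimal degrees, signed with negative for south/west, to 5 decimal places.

1. -72.39545, -0.02006
2. -30.07560, -5.51167
3. -36.96177, 141.24762
4. 70.80906, -177.69838

Point 1:
  Latitude: split at 2 digits → 72° and 23.7267′; 72 + 23.7267/60 = 72.395445
  hemisphere S, so the sign is −
  λ: degrees = first 3 digits = 0, minutes = 1.2037; 0 + 1.2037/60 = 0.020062
  hemisphere W, so the sign is −
Point 2:
  φ: degrees = first 2 digits = 30, minutes = 4.5357; 30 + 4.5357/60 = 30.075595
  hemisphere S, so the sign is −
  λ: degrees = first 3 digits = 5, minutes = 30.7; 5 + 30.7/60 = 5.511667
  hemisphere W, so the sign is −
Point 3:
  Lat: degrees = first 2 digits = 36, minutes = 57.706; 36 + 57.706/60 = 36.961767
  S ⇒ negate
  λ: degrees = first 3 digits = 141, minutes = 14.8574; 141 + 14.8574/60 = 141.247623
  E ⇒ keep positive
Point 4:
  φ: degrees = first 2 digits = 70, minutes = 48.54376; 70 + 48.54376/60 = 70.809063
  N ⇒ keep positive
  Lon: degrees = first 3 digits = 177, minutes = 41.903; 177 + 41.903/60 = 177.698383
  W ⇒ negate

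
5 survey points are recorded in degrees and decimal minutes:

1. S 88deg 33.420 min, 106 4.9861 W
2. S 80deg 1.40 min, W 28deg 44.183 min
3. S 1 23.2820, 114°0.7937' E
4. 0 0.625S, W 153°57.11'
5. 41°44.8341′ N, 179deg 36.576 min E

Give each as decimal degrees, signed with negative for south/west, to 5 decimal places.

1. -88.55700, -106.08310
2. -80.02333, -28.73638
3. -1.38803, 114.01323
4. -0.01042, -153.95183
5. 41.74724, 179.60960

Point 1:
  Latitude: 33.42′ = 0.557000°; total 88.557000
  S ⇒ negate
  Longitude: 106 + 4.9861/60 = 106.083102
  hemisphere W, so the sign is −
Point 2:
  Lat: 80 + 1.4/60 = 80.023333
  S ⇒ negate
  Lon: 44.183′ = 0.736383°; total 28.736383
  hemisphere W, so the sign is −
Point 3:
  Latitude: 23.282′ = 0.388033°; total 1.388033
  S ⇒ negate
  Lon: 0.7937′ = 0.013228°; total 114.013228
  E → positive
Point 4:
  φ: 0.625′ = 0.010417°; total 0.010417
  S → negative
  Lon: 153 + 57.11/60 = 153.951833
  W ⇒ negate
Point 5:
  φ: 41 + 44.8341/60 = 41.747235
  N → positive
  λ: 179 + 36.576/60 = 179.609600
  E ⇒ keep positive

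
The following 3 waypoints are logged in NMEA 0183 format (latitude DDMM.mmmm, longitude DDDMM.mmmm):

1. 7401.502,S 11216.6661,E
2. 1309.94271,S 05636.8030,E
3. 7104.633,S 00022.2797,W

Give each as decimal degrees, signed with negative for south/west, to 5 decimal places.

1. -74.02503, 112.27777
2. -13.16571, 56.61338
3. -71.07722, -0.37133

Point 1:
  Lat: split at 2 digits → 74° and 1.502′; 74 + 1.502/60 = 74.025033
  S ⇒ negate
  λ: split at 3 digits → 112° and 16.6661′; 112 + 16.6661/60 = 112.277768
  E ⇒ keep positive
Point 2:
  Lat: degrees = first 2 digits = 13, minutes = 9.94271; 13 + 9.94271/60 = 13.165712
  S → negative
  Longitude: split at 3 digits → 056° and 36.803′; 56 + 36.803/60 = 56.613383
  E → positive
Point 3:
  Lat: split at 2 digits → 71° and 4.633′; 71 + 4.633/60 = 71.077217
  S → negative
  Longitude: split at 3 digits → 000° and 22.2797′; 0 + 22.2797/60 = 0.371328
  W ⇒ negate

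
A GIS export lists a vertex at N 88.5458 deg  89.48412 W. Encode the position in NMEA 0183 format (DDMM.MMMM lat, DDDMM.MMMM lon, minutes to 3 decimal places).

8832.748,N / 08929.047,W

Latitude: minutes = (88.545800 − 88) × 60 = 32.74800
λ: fractional part 0.484120 → 29.04720 minutes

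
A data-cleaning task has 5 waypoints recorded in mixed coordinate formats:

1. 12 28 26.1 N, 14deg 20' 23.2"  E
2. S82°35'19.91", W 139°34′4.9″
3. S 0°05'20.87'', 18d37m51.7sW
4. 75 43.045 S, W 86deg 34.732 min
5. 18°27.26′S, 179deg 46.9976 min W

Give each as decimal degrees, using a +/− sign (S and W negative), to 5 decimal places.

1. 12.47392, 14.33978
2. -82.58886, -139.56803
3. -0.08913, -18.63103
4. -75.71742, -86.57887
5. -18.45433, -179.78329

Point 1:
  Lat: 12° + 28/60 + 26.1/3600 = 12 + 0.466667 + 0.007250 = 12.473917
  N → positive
  Longitude: 14 + 20/60 + 23.2/3600 = 14.339778
  E ⇒ keep positive
Point 2:
  Latitude: 35′ + 19.91″ = 35.33183′; 82 + 35.33183/60 = 82.588864
  hemisphere S, so the sign is −
  λ: 34′ + 4.9″ = 34.08167′; 139 + 34.08167/60 = 139.568028
  hemisphere W, so the sign is −
Point 3:
  Latitude: 0 + 5/60 + 20.87/3600 = 0.089131
  S ⇒ negate
  Lon: 18° + 37/60 + 51.7/3600 = 18 + 0.616667 + 0.014361 = 18.631028
  W ⇒ negate
Point 4:
  φ: 43.045′ = 0.717417°; total 75.717417
  S ⇒ negate
  Longitude: 34.732′ = 0.578867°; total 86.578867
  W → negative
Point 5:
  φ: 27.26′ = 0.454333°; total 18.454333
  S → negative
  Lon: 46.9976′ = 0.783293°; total 179.783293
  hemisphere W, so the sign is −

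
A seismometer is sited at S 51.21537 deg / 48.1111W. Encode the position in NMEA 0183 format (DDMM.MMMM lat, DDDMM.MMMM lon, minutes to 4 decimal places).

Lat: fractional part 0.215370 → 12.922200 minutes
Longitude: 48° + 0.111100 × 60 = 48° 6.666000′

5112.9222,S / 04806.6660,W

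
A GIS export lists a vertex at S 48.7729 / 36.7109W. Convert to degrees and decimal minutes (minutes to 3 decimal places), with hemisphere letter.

48° 46.374′ S, 36° 42.654′ W

φ: 48° + 0.772900 × 60 = 48° 46.37400′
Longitude: 36° + 0.710900 × 60 = 36° 42.65400′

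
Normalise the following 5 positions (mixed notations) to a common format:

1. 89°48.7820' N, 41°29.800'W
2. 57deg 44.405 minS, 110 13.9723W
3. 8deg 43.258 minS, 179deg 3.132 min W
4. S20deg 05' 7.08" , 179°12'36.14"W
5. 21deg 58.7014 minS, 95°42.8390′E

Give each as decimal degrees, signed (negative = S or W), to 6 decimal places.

1. 89.813033, -41.496667
2. -57.740083, -110.232872
3. -8.720967, -179.052200
4. -20.085300, -179.210039
5. -21.978357, 95.713983

Point 1:
  Latitude: 89 + 48.782/60 = 89.8130333
  N → positive
  Lon: 29.8′ = 0.496667°; total 41.4966667
  W ⇒ negate
Point 2:
  φ: 57 + 44.405/60 = 57.7400833
  hemisphere S, so the sign is −
  Lon: 110 + 13.9723/60 = 110.2328717
  W → negative
Point 3:
  Latitude: 8 + 43.258/60 = 8.7209667
  S → negative
  λ: 179 + 3.132/60 = 179.0522000
  hemisphere W, so the sign is −
Point 4:
  Lat: 20 + 5/60 + 7.08/3600 = 20.0853000
  S ⇒ negate
  λ: 12′ + 36.14″ = 12.60233′; 179 + 12.60233/60 = 179.2100389
  W → negative
Point 5:
  φ: 58.7014′ = 0.978357°; total 21.9783567
  hemisphere S, so the sign is −
  Lon: 42.839′ = 0.713983°; total 95.7139833
  E ⇒ keep positive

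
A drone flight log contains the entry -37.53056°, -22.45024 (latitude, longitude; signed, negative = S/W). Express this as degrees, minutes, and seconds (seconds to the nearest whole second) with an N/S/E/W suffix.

37°31′50″ S, 22°27′1″ W

Latitude is negative → S; |value| = 37.530560
Latitude: whole degrees 37; 31.83360′ → 31′ and 50.02″
Longitude is negative → W; |value| = 22.450240
Longitude: 0.450240° → 27.01440′; 0.01440 × 60 = 0.86″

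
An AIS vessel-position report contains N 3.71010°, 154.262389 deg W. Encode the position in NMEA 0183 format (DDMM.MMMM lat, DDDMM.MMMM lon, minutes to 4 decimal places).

Lat: fractional part 0.710100 → 42.606000 minutes
Lon: 154° + 0.262389 × 60 = 154° 15.743340′

0342.6060,N / 15415.7433,W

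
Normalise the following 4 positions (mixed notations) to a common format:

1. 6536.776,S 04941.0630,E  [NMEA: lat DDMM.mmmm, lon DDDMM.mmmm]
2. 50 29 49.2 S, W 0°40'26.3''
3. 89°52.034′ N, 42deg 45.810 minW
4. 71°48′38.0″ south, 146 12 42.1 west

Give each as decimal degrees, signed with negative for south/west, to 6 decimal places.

1. -65.612933, 49.684383
2. -50.497000, -0.673972
3. 89.867233, -42.763500
4. -71.810556, -146.211694

Point 1:
  Lat: degrees = first 2 digits = 65, minutes = 36.776; 65 + 36.776/60 = 65.6129333
  hemisphere S, so the sign is −
  Lon: split at 3 digits → 049° and 41.063′; 49 + 41.063/60 = 49.6843833
  E ⇒ keep positive
Point 2:
  Latitude: 29′ + 49.2″ = 29.82000′; 50 + 29.82000/60 = 50.4970000
  S → negative
  Longitude: 0 + 40/60 + 26.3/3600 = 0.6739722
  W ⇒ negate
Point 3:
  Latitude: 52.034′ = 0.867233°; total 89.8672333
  N → positive
  Longitude: 45.81′ = 0.763500°; total 42.7635000
  W ⇒ negate
Point 4:
  φ: 71 + 48/60 + 38/3600 = 71.8105556
  S → negative
  Lon: 146° + 12/60 + 42.1/3600 = 146 + 0.200000 + 0.011694 = 146.2116944
  W ⇒ negate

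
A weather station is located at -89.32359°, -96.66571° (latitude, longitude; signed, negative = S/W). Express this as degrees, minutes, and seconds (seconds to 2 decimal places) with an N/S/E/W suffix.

89°19′24.92″ S, 96°39′56.56″ W

Latitude is negative → S; |value| = 89.323590
Latitude: 0.323590° → 19.41540′; 0.41540 × 60 = 24.9240″
Longitude is negative → W; |value| = 96.665710
λ: 0.665710 × 60 = 39.94260′ → 39′, remainder × 60 = 56.5560″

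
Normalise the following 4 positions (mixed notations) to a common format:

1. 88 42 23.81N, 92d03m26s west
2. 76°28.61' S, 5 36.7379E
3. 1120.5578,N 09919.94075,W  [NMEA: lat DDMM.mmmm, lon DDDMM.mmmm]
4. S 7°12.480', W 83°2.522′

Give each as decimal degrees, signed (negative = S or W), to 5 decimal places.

1. 88.70661, -92.05722
2. -76.47683, 5.61230
3. 11.34263, -99.33235
4. -7.20800, -83.04203

Point 1:
  Latitude: 88° + 42/60 + 23.81/3600 = 88 + 0.700000 + 0.006614 = 88.706614
  N → positive
  Lon: 3′ + 26″ = 3.43333′; 92 + 3.43333/60 = 92.057222
  W ⇒ negate
Point 2:
  Lat: 76 + 28.61/60 = 76.476833
  hemisphere S, so the sign is −
  Longitude: 36.7379′ = 0.612298°; total 5.612298
  E → positive
Point 3:
  Lat: degrees = first 2 digits = 11, minutes = 20.5578; 11 + 20.5578/60 = 11.342630
  N → positive
  Longitude: degrees = first 3 digits = 99, minutes = 19.94075; 99 + 19.94075/60 = 99.332346
  hemisphere W, so the sign is −
Point 4:
  Lat: 7 + 12.48/60 = 7.208000
  S ⇒ negate
  λ: 83 + 2.522/60 = 83.042033
  W ⇒ negate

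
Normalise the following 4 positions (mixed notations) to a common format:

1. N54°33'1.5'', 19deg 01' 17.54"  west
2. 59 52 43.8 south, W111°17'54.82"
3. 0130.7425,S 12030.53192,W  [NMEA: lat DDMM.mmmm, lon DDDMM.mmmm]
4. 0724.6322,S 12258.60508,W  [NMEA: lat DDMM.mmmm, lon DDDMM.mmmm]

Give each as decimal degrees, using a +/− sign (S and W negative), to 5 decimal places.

Point 1:
  Lat: 54 + 33/60 + 1.5/3600 = 54.550417
  N → positive
  Lon: 19° + 1/60 + 17.54/3600 = 19 + 0.016667 + 0.004872 = 19.021539
  W → negative
Point 2:
  φ: 52′ + 43.8″ = 52.73000′; 59 + 52.73000/60 = 59.878833
  S ⇒ negate
  Lon: 111° + 17/60 + 54.82/3600 = 111 + 0.283333 + 0.015228 = 111.298561
  W ⇒ negate
Point 3:
  φ: degrees = first 2 digits = 1, minutes = 30.7425; 1 + 30.7425/60 = 1.512375
  S → negative
  λ: degrees = first 3 digits = 120, minutes = 30.53192; 120 + 30.53192/60 = 120.508865
  hemisphere W, so the sign is −
Point 4:
  φ: degrees = first 2 digits = 7, minutes = 24.6322; 7 + 24.6322/60 = 7.410537
  S ⇒ negate
  Lon: split at 3 digits → 122° and 58.60508′; 122 + 58.60508/60 = 122.976751
  hemisphere W, so the sign is −

1. 54.55042, -19.02154
2. -59.87883, -111.29856
3. -1.51238, -120.50887
4. -7.41054, -122.97675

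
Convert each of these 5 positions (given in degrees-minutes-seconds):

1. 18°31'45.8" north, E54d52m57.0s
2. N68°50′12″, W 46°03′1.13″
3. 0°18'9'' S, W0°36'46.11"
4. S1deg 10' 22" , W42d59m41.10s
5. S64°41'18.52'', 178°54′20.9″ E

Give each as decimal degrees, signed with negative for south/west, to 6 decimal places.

Point 1:
  Lat: 18 + 31/60 + 45.8/3600 = 18.5293889
  N ⇒ keep positive
  λ: 54° + 52/60 + 57/3600 = 54 + 0.866667 + 0.015833 = 54.8825000
  E → positive
Point 2:
  φ: 68° + 50/60 + 12/3600 = 68 + 0.833333 + 0.003333 = 68.8366667
  N → positive
  Longitude: 3′ + 1.13″ = 3.01883′; 46 + 3.01883/60 = 46.0503139
  W → negative
Point 3:
  Lat: 18′ + 9″ = 18.15000′; 0 + 18.15000/60 = 0.3025000
  S → negative
  Lon: 0° + 36/60 + 46.11/3600 = 0 + 0.600000 + 0.012808 = 0.6128083
  W → negative
Point 4:
  Lat: 10′ + 22″ = 10.36667′; 1 + 10.36667/60 = 1.1727778
  S → negative
  Longitude: 59′ + 41.1″ = 59.68500′; 42 + 59.68500/60 = 42.9947500
  W ⇒ negate
Point 5:
  Latitude: 64° + 41/60 + 18.52/3600 = 64 + 0.683333 + 0.005144 = 64.6884778
  hemisphere S, so the sign is −
  Longitude: 178° + 54/60 + 20.9/3600 = 178 + 0.900000 + 0.005806 = 178.9058056
  E ⇒ keep positive

1. 18.529389, 54.882500
2. 68.836667, -46.050314
3. -0.302500, -0.612808
4. -1.172778, -42.994750
5. -64.688478, 178.905806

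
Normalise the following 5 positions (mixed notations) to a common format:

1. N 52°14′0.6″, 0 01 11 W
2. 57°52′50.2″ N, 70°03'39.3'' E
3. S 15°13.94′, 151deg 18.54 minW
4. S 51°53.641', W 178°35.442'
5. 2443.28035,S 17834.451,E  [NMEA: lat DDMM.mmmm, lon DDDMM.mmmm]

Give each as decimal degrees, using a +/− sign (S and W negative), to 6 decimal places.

Point 1:
  φ: 14′ + 0.6″ = 14.01000′; 52 + 14.01000/60 = 52.2335000
  N ⇒ keep positive
  Longitude: 0° + 1/60 + 11/3600 = 0 + 0.016667 + 0.003056 = 0.0197222
  W ⇒ negate
Point 2:
  Latitude: 57° + 52/60 + 50.2/3600 = 57 + 0.866667 + 0.013944 = 57.8806111
  N ⇒ keep positive
  Longitude: 70 + 3/60 + 39.3/3600 = 70.0609167
  E ⇒ keep positive
Point 3:
  Latitude: 15 + 13.94/60 = 15.2323333
  S → negative
  Longitude: 18.54′ = 0.309000°; total 151.3090000
  hemisphere W, so the sign is −
Point 4:
  φ: 51 + 53.641/60 = 51.8940167
  hemisphere S, so the sign is −
  Lon: 35.442′ = 0.590700°; total 178.5907000
  W ⇒ negate
Point 5:
  Latitude: degrees = first 2 digits = 24, minutes = 43.28035; 24 + 43.28035/60 = 24.7213392
  S ⇒ negate
  Lon: degrees = first 3 digits = 178, minutes = 34.451; 178 + 34.451/60 = 178.5741833
  E ⇒ keep positive

1. 52.233500, -0.019722
2. 57.880611, 70.060917
3. -15.232333, -151.309000
4. -51.894017, -178.590700
5. -24.721339, 178.574183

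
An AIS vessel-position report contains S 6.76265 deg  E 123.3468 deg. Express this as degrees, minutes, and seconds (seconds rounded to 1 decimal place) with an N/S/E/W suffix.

6°45′45.5″ S, 123°20′48.5″ E

φ: whole degrees 6; 45.75900′ → 45′ and 45.540″
Longitude: 0.346800° → 20.80800′; 0.80800 × 60 = 48.480″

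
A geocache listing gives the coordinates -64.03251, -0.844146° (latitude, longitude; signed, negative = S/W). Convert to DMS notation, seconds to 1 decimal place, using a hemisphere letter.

Latitude is negative → S; |value| = 64.032510
Latitude: whole degrees 64; 1.95060′ → 1′ and 57.036″
Longitude is negative → W; |value| = 0.844146
Lon: whole degrees 0; 50.64876′ → 50′ and 38.926″

64°01′57.0″ S, 0°50′38.9″ W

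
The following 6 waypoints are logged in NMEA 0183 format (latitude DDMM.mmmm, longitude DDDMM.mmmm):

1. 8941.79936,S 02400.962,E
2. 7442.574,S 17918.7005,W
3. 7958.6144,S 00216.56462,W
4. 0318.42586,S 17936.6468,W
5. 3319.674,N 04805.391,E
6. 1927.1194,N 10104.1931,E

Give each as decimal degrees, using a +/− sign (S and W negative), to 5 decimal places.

Point 1:
  φ: split at 2 digits → 89° and 41.79936′; 89 + 41.79936/60 = 89.696656
  S ⇒ negate
  Longitude: degrees = first 3 digits = 24, minutes = 0.962; 24 + 0.962/60 = 24.016033
  E → positive
Point 2:
  φ: split at 2 digits → 74° and 42.574′; 74 + 42.574/60 = 74.709567
  S → negative
  Longitude: split at 3 digits → 179° and 18.7005′; 179 + 18.7005/60 = 179.311675
  W → negative
Point 3:
  Lat: split at 2 digits → 79° and 58.6144′; 79 + 58.6144/60 = 79.976907
  hemisphere S, so the sign is −
  λ: split at 3 digits → 002° and 16.56462′; 2 + 16.56462/60 = 2.276077
  W ⇒ negate
Point 4:
  Lat: degrees = first 2 digits = 3, minutes = 18.42586; 3 + 18.42586/60 = 3.307098
  S ⇒ negate
  Lon: degrees = first 3 digits = 179, minutes = 36.6468; 179 + 36.6468/60 = 179.610780
  hemisphere W, so the sign is −
Point 5:
  Latitude: degrees = first 2 digits = 33, minutes = 19.674; 33 + 19.674/60 = 33.327900
  N → positive
  Longitude: degrees = first 3 digits = 48, minutes = 5.391; 48 + 5.391/60 = 48.089850
  E → positive
Point 6:
  Latitude: split at 2 digits → 19° and 27.1194′; 19 + 27.1194/60 = 19.451990
  N → positive
  Lon: split at 3 digits → 101° and 4.1931′; 101 + 4.1931/60 = 101.069885
  E ⇒ keep positive

1. -89.69666, 24.01603
2. -74.70957, -179.31168
3. -79.97691, -2.27608
4. -3.30710, -179.61078
5. 33.32790, 48.08985
6. 19.45199, 101.06989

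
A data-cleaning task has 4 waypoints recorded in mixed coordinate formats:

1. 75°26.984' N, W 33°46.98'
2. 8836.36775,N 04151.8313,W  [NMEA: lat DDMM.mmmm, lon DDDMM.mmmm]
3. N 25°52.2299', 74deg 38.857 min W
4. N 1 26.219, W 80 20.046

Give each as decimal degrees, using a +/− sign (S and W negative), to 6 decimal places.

1. 75.449733, -33.783000
2. 88.606129, -41.863855
3. 25.870498, -74.647617
4. 1.436983, -80.334100

Point 1:
  Latitude: 75 + 26.984/60 = 75.4497333
  N ⇒ keep positive
  λ: 46.98′ = 0.783000°; total 33.7830000
  hemisphere W, so the sign is −
Point 2:
  Latitude: split at 2 digits → 88° and 36.36775′; 88 + 36.36775/60 = 88.6061292
  N → positive
  λ: split at 3 digits → 041° and 51.8313′; 41 + 51.8313/60 = 41.8638550
  W → negative
Point 3:
  Lat: 52.2299′ = 0.870498°; total 25.8704983
  N → positive
  Lon: 74 + 38.857/60 = 74.6476167
  W → negative
Point 4:
  φ: 26.219′ = 0.436983°; total 1.4369833
  N → positive
  Lon: 80 + 20.046/60 = 80.3341000
  W → negative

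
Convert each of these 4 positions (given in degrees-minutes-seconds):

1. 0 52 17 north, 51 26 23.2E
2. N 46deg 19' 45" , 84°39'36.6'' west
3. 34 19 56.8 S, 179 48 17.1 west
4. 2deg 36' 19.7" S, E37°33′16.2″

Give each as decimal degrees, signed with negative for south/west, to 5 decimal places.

1. 0.87139, 51.43978
2. 46.32917, -84.66017
3. -34.33244, -179.80475
4. -2.60547, 37.55450

Point 1:
  Lat: 0° + 52/60 + 17/3600 = 0 + 0.866667 + 0.004722 = 0.871389
  N ⇒ keep positive
  λ: 51° + 26/60 + 23.2/3600 = 51 + 0.433333 + 0.006444 = 51.439778
  E ⇒ keep positive
Point 2:
  φ: 19′ + 45″ = 19.75000′; 46 + 19.75000/60 = 46.329167
  N ⇒ keep positive
  Longitude: 84° + 39/60 + 36.6/3600 = 84 + 0.650000 + 0.010167 = 84.660167
  W ⇒ negate
Point 3:
  φ: 34 + 19/60 + 56.8/3600 = 34.332444
  hemisphere S, so the sign is −
  Lon: 179 + 48/60 + 17.1/3600 = 179.804750
  W → negative
Point 4:
  φ: 2 + 36/60 + 19.7/3600 = 2.605472
  hemisphere S, so the sign is −
  Longitude: 37° + 33/60 + 16.2/3600 = 37 + 0.550000 + 0.004500 = 37.554500
  E ⇒ keep positive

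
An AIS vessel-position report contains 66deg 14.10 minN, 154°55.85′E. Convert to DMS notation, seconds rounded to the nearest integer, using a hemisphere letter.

66°14′6″ N, 154°55′51″ E

φ: 14.10000′ → 14′ and 0.10000 × 60 = 6.00″
Longitude: fractional minutes 0.85000 × 60 = 51.00″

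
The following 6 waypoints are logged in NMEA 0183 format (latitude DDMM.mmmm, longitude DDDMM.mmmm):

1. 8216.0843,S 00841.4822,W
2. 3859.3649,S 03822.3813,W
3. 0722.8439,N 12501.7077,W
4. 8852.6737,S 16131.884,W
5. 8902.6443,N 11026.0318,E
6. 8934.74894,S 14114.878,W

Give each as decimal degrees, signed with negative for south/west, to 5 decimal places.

Point 1:
  Lat: split at 2 digits → 82° and 16.0843′; 82 + 16.0843/60 = 82.268072
  hemisphere S, so the sign is −
  Lon: split at 3 digits → 008° and 41.4822′; 8 + 41.4822/60 = 8.691370
  hemisphere W, so the sign is −
Point 2:
  φ: degrees = first 2 digits = 38, minutes = 59.3649; 38 + 59.3649/60 = 38.989415
  S → negative
  λ: degrees = first 3 digits = 38, minutes = 22.3813; 38 + 22.3813/60 = 38.373022
  hemisphere W, so the sign is −
Point 3:
  φ: degrees = first 2 digits = 7, minutes = 22.8439; 7 + 22.8439/60 = 7.380732
  N ⇒ keep positive
  Lon: split at 3 digits → 125° and 1.7077′; 125 + 1.7077/60 = 125.028462
  W ⇒ negate
Point 4:
  Latitude: split at 2 digits → 88° and 52.6737′; 88 + 52.6737/60 = 88.877895
  hemisphere S, so the sign is −
  Longitude: split at 3 digits → 161° and 31.884′; 161 + 31.884/60 = 161.531400
  W ⇒ negate
Point 5:
  Latitude: degrees = first 2 digits = 89, minutes = 2.6443; 89 + 2.6443/60 = 89.044072
  N → positive
  Lon: split at 3 digits → 110° and 26.0318′; 110 + 26.0318/60 = 110.433863
  E → positive
Point 6:
  φ: split at 2 digits → 89° and 34.74894′; 89 + 34.74894/60 = 89.579149
  hemisphere S, so the sign is −
  Lon: degrees = first 3 digits = 141, minutes = 14.878; 141 + 14.878/60 = 141.247967
  W → negative

1. -82.26807, -8.69137
2. -38.98942, -38.37302
3. 7.38073, -125.02846
4. -88.87790, -161.53140
5. 89.04407, 110.43386
6. -89.57915, -141.24797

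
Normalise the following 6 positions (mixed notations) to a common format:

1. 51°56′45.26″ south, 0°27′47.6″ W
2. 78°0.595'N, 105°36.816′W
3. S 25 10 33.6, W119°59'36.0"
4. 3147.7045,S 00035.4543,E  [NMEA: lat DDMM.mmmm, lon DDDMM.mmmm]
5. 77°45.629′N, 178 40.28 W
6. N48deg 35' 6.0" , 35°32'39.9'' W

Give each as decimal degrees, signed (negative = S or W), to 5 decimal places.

1. -51.94591, -0.46322
2. 78.00992, -105.61360
3. -25.17600, -119.99333
4. -31.79508, 0.59091
5. 77.76048, -178.67133
6. 48.58500, -35.54442

Point 1:
  Lat: 51 + 56/60 + 45.26/3600 = 51.945906
  hemisphere S, so the sign is −
  Lon: 0 + 27/60 + 47.6/3600 = 0.463222
  W → negative
Point 2:
  Latitude: 0.595′ = 0.009917°; total 78.009917
  N ⇒ keep positive
  Longitude: 105 + 36.816/60 = 105.613600
  W ⇒ negate
Point 3:
  Lat: 10′ + 33.6″ = 10.56000′; 25 + 10.56000/60 = 25.176000
  S → negative
  λ: 59′ + 36″ = 59.60000′; 119 + 59.60000/60 = 119.993333
  W ⇒ negate
Point 4:
  Latitude: degrees = first 2 digits = 31, minutes = 47.7045; 31 + 47.7045/60 = 31.795075
  S → negative
  λ: split at 3 digits → 000° and 35.4543′; 0 + 35.4543/60 = 0.590905
  E ⇒ keep positive
Point 5:
  Latitude: 77 + 45.629/60 = 77.760483
  N → positive
  λ: 40.28′ = 0.671333°; total 178.671333
  W ⇒ negate
Point 6:
  Latitude: 35′ + 6″ = 35.10000′; 48 + 35.10000/60 = 48.585000
  N ⇒ keep positive
  Longitude: 35 + 32/60 + 39.9/3600 = 35.544417
  hemisphere W, so the sign is −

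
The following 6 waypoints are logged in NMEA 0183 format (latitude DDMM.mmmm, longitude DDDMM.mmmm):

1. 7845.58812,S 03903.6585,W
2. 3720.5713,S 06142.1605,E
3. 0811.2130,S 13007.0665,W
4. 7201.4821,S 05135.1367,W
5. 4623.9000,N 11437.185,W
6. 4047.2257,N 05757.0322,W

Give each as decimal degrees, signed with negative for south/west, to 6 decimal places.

1. -78.759802, -39.060975
2. -37.342855, 61.702675
3. -8.186883, -130.117775
4. -72.024702, -51.585612
5. 46.398333, -114.619750
6. 40.787095, -57.950537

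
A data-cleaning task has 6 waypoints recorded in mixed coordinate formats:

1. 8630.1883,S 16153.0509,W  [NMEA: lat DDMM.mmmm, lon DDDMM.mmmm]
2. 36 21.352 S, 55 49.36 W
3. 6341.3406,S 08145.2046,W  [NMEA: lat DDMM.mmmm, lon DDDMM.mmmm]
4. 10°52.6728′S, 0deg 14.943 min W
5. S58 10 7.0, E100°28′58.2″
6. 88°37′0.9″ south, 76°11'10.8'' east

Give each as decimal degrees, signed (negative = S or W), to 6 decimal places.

1. -86.503138, -161.884182
2. -36.355867, -55.822667
3. -63.689010, -81.753410
4. -10.877880, -0.249050
5. -58.168611, 100.482833
6. -88.616917, 76.186333

Point 1:
  Latitude: degrees = first 2 digits = 86, minutes = 30.1883; 86 + 30.1883/60 = 86.5031383
  S → negative
  Lon: split at 3 digits → 161° and 53.0509′; 161 + 53.0509/60 = 161.8841817
  W ⇒ negate
Point 2:
  Latitude: 36 + 21.352/60 = 36.3558667
  S → negative
  Longitude: 55 + 49.36/60 = 55.8226667
  W ⇒ negate
Point 3:
  Latitude: degrees = first 2 digits = 63, minutes = 41.3406; 63 + 41.3406/60 = 63.6890100
  S ⇒ negate
  Lon: degrees = first 3 digits = 81, minutes = 45.2046; 81 + 45.2046/60 = 81.7534100
  hemisphere W, so the sign is −
Point 4:
  Latitude: 52.6728′ = 0.877880°; total 10.8778800
  hemisphere S, so the sign is −
  λ: 0 + 14.943/60 = 0.2490500
  hemisphere W, so the sign is −
Point 5:
  φ: 58 + 10/60 + 7/3600 = 58.1686111
  S → negative
  Longitude: 28′ + 58.2″ = 28.97000′; 100 + 28.97000/60 = 100.4828333
  E → positive
Point 6:
  Lat: 88 + 37/60 + 0.9/3600 = 88.6169167
  S → negative
  Lon: 76° + 11/60 + 10.8/3600 = 76 + 0.183333 + 0.003000 = 76.1863333
  E → positive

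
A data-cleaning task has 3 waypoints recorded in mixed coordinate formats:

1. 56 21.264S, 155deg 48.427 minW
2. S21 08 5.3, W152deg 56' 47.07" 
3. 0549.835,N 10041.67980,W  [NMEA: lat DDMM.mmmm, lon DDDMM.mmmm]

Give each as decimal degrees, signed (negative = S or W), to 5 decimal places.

Point 1:
  Lat: 21.264′ = 0.354400°; total 56.354400
  hemisphere S, so the sign is −
  Lon: 155 + 48.427/60 = 155.807117
  hemisphere W, so the sign is −
Point 2:
  φ: 8′ + 5.3″ = 8.08833′; 21 + 8.08833/60 = 21.134806
  S ⇒ negate
  Lon: 152 + 56/60 + 47.07/3600 = 152.946408
  W ⇒ negate
Point 3:
  Latitude: split at 2 digits → 05° and 49.835′; 5 + 49.835/60 = 5.830583
  N ⇒ keep positive
  Lon: split at 3 digits → 100° and 41.6798′; 100 + 41.6798/60 = 100.694663
  hemisphere W, so the sign is −

1. -56.35440, -155.80712
2. -21.13481, -152.94641
3. 5.83058, -100.69466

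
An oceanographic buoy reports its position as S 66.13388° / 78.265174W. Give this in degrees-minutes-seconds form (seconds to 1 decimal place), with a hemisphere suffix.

66°08′2.0″ S, 78°15′54.6″ W

Latitude: 0.133880 × 60 = 8.03280′ → 8′, remainder × 60 = 1.968″
λ: whole degrees 78; 15.91044′ → 15′ and 54.626″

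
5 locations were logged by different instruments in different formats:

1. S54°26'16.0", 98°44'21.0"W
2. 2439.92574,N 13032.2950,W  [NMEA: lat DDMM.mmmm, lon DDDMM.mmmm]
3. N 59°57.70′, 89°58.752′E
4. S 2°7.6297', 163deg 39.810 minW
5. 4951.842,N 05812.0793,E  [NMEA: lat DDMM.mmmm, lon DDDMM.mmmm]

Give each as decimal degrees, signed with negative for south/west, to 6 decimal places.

1. -54.437778, -98.739167
2. 24.665429, -130.538250
3. 59.961667, 89.979200
4. -2.127162, -163.663500
5. 49.864033, 58.201322

Point 1:
  Lat: 26′ + 16″ = 26.26667′; 54 + 26.26667/60 = 54.4377778
  hemisphere S, so the sign is −
  λ: 44′ + 21″ = 44.35000′; 98 + 44.35000/60 = 98.7391667
  W ⇒ negate
Point 2:
  Latitude: split at 2 digits → 24° and 39.92574′; 24 + 39.92574/60 = 24.6654290
  N ⇒ keep positive
  Lon: split at 3 digits → 130° and 32.295′; 130 + 32.295/60 = 130.5382500
  W ⇒ negate
Point 3:
  φ: 57.7′ = 0.961667°; total 59.9616667
  N → positive
  Lon: 58.752′ = 0.979200°; total 89.9792000
  E ⇒ keep positive
Point 4:
  φ: 2 + 7.6297/60 = 2.1271617
  hemisphere S, so the sign is −
  Longitude: 39.81′ = 0.663500°; total 163.6635000
  W → negative
Point 5:
  φ: degrees = first 2 digits = 49, minutes = 51.842; 49 + 51.842/60 = 49.8640333
  N → positive
  Longitude: split at 3 digits → 058° and 12.0793′; 58 + 12.0793/60 = 58.2013217
  E → positive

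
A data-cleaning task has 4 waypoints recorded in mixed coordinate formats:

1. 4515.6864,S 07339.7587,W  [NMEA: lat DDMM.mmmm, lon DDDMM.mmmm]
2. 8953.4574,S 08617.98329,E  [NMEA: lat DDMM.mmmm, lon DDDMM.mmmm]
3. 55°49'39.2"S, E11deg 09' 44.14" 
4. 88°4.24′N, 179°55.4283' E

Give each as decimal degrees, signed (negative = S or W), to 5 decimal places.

1. -45.26144, -73.66265
2. -89.89096, 86.29972
3. -55.82756, 11.16226
4. 88.07067, 179.92381

Point 1:
  φ: degrees = first 2 digits = 45, minutes = 15.6864; 45 + 15.6864/60 = 45.261440
  S → negative
  Longitude: degrees = first 3 digits = 73, minutes = 39.7587; 73 + 39.7587/60 = 73.662645
  hemisphere W, so the sign is −
Point 2:
  Latitude: degrees = first 2 digits = 89, minutes = 53.4574; 89 + 53.4574/60 = 89.890957
  S ⇒ negate
  λ: split at 3 digits → 086° and 17.98329′; 86 + 17.98329/60 = 86.299722
  E ⇒ keep positive
Point 3:
  Latitude: 55° + 49/60 + 39.2/3600 = 55 + 0.816667 + 0.010889 = 55.827556
  S → negative
  Longitude: 11° + 9/60 + 44.14/3600 = 11 + 0.150000 + 0.012261 = 11.162261
  E ⇒ keep positive
Point 4:
  Latitude: 4.24′ = 0.070667°; total 88.070667
  N ⇒ keep positive
  Longitude: 179 + 55.4283/60 = 179.923805
  E ⇒ keep positive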